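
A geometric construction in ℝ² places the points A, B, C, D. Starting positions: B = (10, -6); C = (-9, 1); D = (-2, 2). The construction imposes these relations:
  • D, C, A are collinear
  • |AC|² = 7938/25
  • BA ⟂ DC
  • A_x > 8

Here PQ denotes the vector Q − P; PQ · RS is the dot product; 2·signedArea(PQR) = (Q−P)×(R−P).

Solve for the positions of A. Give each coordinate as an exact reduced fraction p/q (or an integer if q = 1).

1. A_x = 216/25  [D, C, A are collinear ∩ BA ⟂ DC]
2. A_y = 88/25  [D, C, A are collinear ∩ BA ⟂ DC]
   → A = (216/25, 88/25)

A = (216/25, 88/25)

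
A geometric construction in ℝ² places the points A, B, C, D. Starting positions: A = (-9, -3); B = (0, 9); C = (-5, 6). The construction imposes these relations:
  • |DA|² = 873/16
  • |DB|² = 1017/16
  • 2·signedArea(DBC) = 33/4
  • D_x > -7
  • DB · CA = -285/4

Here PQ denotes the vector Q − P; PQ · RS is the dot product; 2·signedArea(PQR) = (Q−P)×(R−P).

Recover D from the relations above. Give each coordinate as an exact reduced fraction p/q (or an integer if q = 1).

D = (-6, 15/4)

1. D_x = -6  [2·signedArea(DBC) = 33/4 ∩ DB · CA = -285/4]
2. D_y = 15/4  [2·signedArea(DBC) = 33/4 ∩ DB · CA = -285/4]
   → D = (-6, 15/4)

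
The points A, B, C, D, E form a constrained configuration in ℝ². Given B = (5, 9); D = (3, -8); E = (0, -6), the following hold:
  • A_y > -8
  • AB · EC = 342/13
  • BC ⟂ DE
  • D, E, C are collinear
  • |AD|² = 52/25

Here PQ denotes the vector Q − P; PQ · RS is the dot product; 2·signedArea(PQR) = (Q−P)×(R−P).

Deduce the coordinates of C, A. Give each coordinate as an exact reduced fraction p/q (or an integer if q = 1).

1. C_x = -45/13  [D, E, C are collinear ∩ BC ⟂ DE]
2. C_y = -48/13  [D, E, C are collinear ∩ BC ⟂ DE]
   → C = (-45/13, -48/13)
3. A_x = 9/5  [line 45/13·x + -30/13·y + -297/13 = 0 ∩ |AD|² = 52/25]
4. A_y = -36/5  [line 45/13·x + -30/13·y + -297/13 = 0 ∩ |AD|² = 52/25]
   → A = (9/5, -36/5)

A = (9/5, -36/5)
C = (-45/13, -48/13)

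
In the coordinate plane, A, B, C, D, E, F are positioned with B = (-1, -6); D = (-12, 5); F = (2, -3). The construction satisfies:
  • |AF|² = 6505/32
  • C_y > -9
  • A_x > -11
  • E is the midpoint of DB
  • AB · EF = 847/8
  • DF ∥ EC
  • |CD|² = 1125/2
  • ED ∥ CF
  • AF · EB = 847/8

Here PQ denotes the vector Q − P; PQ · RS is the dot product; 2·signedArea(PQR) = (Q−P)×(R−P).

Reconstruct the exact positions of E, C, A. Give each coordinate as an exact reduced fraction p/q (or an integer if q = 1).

A = (-85/8, 29/8)
C = (15/2, -17/2)
E = (-13/2, -1/2)

1. E_x = -13/2  [E is the midpoint of DB]
2. E_y = -1/2  [E is the midpoint of DB]
   → E = (-13/2, -1/2)
3. C_x = 15/2  [ED ∥ CF ∩ DF ∥ EC]
4. C_y = -17/2  [ED ∥ CF ∩ DF ∥ EC]
   → C = (15/2, -17/2)
5. A_x = -85/8  [AB · EF = 847/8 ∩ AF · EB = 847/8]
6. A_y = 29/8  [AB · EF = 847/8 ∩ AF · EB = 847/8]
   → A = (-85/8, 29/8)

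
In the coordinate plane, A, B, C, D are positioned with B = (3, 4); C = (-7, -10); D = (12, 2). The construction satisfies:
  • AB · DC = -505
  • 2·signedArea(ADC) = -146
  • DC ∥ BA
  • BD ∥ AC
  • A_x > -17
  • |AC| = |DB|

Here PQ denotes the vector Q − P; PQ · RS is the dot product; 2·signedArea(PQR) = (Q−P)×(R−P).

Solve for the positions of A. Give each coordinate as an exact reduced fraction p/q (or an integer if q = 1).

A = (-16, -8)

1. A_x = -16  [BD ∥ AC ∩ DC ∥ BA]
2. A_y = -8  [BD ∥ AC ∩ DC ∥ BA]
   → A = (-16, -8)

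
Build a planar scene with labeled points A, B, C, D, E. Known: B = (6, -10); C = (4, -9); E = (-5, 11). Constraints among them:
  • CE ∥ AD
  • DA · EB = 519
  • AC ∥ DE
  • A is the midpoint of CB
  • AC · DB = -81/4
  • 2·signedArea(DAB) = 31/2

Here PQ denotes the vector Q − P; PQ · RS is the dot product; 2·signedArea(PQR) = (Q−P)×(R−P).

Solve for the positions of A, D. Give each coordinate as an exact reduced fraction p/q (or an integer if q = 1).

1. A_x = 5  [A is the midpoint of CB]
2. A_y = -19/2  [A is the midpoint of CB]
   → A = (5, -19/2)
3. D_x = -4  [AC ∥ DE ∩ CE ∥ AD]
4. D_y = 21/2  [AC ∥ DE ∩ CE ∥ AD]
   → D = (-4, 21/2)

A = (5, -19/2)
D = (-4, 21/2)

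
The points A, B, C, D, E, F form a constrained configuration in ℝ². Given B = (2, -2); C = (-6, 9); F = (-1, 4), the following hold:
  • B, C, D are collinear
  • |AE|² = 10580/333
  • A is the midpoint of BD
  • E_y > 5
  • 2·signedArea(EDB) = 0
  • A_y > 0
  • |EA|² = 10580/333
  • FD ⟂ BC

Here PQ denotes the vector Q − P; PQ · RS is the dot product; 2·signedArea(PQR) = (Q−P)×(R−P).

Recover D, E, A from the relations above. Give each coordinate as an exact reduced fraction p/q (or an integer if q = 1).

1. D_x = -70/37  [B, C, D are collinear ∩ FD ⟂ BC]
2. D_y = 124/37  [B, C, D are collinear ∩ FD ⟂ BC]
   → D = (-70/37, 124/37)
3. A_x = 2/37  [A is the midpoint of BD]
4. A_y = 25/37  [A is the midpoint of BD]
   → A = (2/37, 25/37)
5. E_x = -362/111  [line 198/37·x + 144/37·y + -108/37 = 0 ∩ |EA|² = 10580/333]
6. E_y = 581/111  [line 198/37·x + 144/37·y + -108/37 = 0 ∩ |EA|² = 10580/333]
   → E = (-362/111, 581/111)

A = (2/37, 25/37)
D = (-70/37, 124/37)
E = (-362/111, 581/111)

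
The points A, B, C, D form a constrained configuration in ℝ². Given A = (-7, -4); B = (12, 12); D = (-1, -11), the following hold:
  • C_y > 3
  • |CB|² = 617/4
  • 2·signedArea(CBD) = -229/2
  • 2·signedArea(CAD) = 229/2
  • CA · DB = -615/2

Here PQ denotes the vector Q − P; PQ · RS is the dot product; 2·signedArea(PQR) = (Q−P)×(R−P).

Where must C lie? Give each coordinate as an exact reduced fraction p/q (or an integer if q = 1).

C = (5/2, 4)

1. C_x = 5/2  [2·signedArea(CBD) = -229/2 ∩ 2·signedArea(CAD) = 229/2]
2. C_y = 4  [2·signedArea(CBD) = -229/2 ∩ 2·signedArea(CAD) = 229/2]
   → C = (5/2, 4)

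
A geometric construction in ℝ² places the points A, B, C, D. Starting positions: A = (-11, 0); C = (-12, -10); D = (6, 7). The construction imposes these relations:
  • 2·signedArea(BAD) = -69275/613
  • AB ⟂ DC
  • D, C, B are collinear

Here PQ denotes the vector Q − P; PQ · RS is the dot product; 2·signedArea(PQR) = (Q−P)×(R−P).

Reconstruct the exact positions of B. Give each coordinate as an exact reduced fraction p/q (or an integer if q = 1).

1. B_x = -3972/613  [D, C, B are collinear ∩ AB ⟂ DC]
2. B_y = -2934/613  [D, C, B are collinear ∩ AB ⟂ DC]
   → B = (-3972/613, -2934/613)

B = (-3972/613, -2934/613)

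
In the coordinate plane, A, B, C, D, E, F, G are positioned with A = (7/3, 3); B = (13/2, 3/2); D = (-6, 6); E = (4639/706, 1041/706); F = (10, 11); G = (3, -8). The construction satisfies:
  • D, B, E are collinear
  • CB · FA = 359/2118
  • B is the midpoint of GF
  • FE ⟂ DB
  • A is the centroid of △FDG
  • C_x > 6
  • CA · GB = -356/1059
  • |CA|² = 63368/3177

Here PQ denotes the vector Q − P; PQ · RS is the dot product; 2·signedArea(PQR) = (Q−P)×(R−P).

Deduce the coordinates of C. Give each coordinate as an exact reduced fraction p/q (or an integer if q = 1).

C = (2307/353, 525/353)

1. C_x = 2307/353  [CB · FA = 359/2118 ∩ CA · GB = -356/1059]
2. C_y = 525/353  [CB · FA = 359/2118 ∩ CA · GB = -356/1059]
   → C = (2307/353, 525/353)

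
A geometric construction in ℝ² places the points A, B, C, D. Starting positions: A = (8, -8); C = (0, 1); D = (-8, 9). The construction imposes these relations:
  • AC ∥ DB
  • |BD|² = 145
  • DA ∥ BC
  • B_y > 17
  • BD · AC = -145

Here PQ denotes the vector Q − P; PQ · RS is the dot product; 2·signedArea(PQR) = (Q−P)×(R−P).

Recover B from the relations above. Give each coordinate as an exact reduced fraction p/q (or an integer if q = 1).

1. B_x = -16  [DA ∥ BC ∩ AC ∥ DB]
2. B_y = 18  [DA ∥ BC ∩ AC ∥ DB]
   → B = (-16, 18)

B = (-16, 18)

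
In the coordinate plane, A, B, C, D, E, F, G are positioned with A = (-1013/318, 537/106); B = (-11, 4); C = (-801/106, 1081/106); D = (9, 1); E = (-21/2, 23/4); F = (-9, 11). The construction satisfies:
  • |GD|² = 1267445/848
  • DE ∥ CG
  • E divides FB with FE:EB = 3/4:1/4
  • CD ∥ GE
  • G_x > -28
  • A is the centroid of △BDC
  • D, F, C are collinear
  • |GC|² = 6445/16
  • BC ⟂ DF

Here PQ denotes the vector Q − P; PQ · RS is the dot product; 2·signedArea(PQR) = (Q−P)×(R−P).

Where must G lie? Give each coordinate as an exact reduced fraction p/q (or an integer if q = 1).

G = (-1434/53, 3169/212)

1. G_x = -1434/53  [CD ∥ GE ∩ DE ∥ CG]
2. G_y = 3169/212  [CD ∥ GE ∩ DE ∥ CG]
   → G = (-1434/53, 3169/212)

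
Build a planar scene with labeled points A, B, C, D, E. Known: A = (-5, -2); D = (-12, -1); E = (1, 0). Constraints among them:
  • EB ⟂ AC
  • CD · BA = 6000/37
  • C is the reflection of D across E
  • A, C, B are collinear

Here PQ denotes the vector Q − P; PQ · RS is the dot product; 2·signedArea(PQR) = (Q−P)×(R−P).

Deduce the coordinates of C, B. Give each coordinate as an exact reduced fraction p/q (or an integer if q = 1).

1. C_x = 14  [C is the reflection of D across E]
2. C_y = 1  [C is the reflection of D across E]
   → C = (14, 1)
3. B_x = 43/37  [A, C, B are collinear ∩ EB ⟂ AC]
4. B_y = -38/37  [A, C, B are collinear ∩ EB ⟂ AC]
   → B = (43/37, -38/37)

B = (43/37, -38/37)
C = (14, 1)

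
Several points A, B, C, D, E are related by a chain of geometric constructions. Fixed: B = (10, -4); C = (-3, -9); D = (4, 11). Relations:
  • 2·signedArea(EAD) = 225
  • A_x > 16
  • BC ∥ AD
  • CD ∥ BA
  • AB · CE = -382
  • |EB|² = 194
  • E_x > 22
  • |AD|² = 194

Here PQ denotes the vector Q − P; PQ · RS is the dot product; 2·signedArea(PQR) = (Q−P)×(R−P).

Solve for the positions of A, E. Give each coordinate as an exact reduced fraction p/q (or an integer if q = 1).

1. A_x = 17  [BC ∥ AD ∩ CD ∥ BA]
2. A_y = 16  [BC ∥ AD ∩ CD ∥ BA]
   → A = (17, 16)
3. E_x = 23  [2·signedArea(EAD) = 225 ∩ AB · CE = -382]
4. E_y = 1  [2·signedArea(EAD) = 225 ∩ AB · CE = -382]
   → E = (23, 1)

A = (17, 16)
E = (23, 1)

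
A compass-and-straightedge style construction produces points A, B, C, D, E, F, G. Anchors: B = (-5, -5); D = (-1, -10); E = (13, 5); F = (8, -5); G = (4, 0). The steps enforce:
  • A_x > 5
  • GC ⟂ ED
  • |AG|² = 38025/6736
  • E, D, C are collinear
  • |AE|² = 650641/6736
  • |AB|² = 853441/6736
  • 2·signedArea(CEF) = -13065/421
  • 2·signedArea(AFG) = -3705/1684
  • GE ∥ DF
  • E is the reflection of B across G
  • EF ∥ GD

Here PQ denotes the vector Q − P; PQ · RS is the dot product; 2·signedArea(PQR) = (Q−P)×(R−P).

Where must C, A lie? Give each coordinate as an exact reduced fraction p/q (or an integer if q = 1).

A = (9661/1684, -1365/842)
C = (2659/421, -910/421)

1. C_x = 2659/421  [E, D, C are collinear ∩ GC ⟂ ED]
2. C_y = -910/421  [E, D, C are collinear ∩ GC ⟂ ED]
   → C = (2659/421, -910/421)
3. A_x = 9661/1684  [line -5·x + -4·y + 37385/1684 = 0 ∩ |AE|² = 650641/6736]
4. A_y = -1365/842  [line -5·x + -4·y + 37385/1684 = 0 ∩ |AE|² = 650641/6736]
   → A = (9661/1684, -1365/842)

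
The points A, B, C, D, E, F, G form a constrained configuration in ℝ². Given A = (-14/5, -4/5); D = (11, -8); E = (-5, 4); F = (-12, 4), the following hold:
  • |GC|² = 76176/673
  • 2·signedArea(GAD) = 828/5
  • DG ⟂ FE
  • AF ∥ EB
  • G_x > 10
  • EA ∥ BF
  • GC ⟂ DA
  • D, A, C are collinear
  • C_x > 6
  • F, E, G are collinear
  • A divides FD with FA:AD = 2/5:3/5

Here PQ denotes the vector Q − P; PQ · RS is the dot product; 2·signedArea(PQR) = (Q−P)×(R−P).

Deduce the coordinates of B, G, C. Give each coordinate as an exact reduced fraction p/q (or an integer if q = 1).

1. B_x = -71/5  [EA ∥ BF ∩ AF ∥ EB]
2. B_y = 44/5  [EA ∥ BF ∩ AF ∥ EB]
   → B = (-71/5, 44/5)
3. G_x = 11  [F, E, G are collinear ∩ DG ⟂ FE]
4. G_y = 4  [F, E, G are collinear ∩ DG ⟂ FE]
   → G = (11, 4)
5. C_x = 4091/673  [D, A, C are collinear ∩ GC ⟂ DA]
6. C_y = -3656/673  [D, A, C are collinear ∩ GC ⟂ DA]
   → C = (4091/673, -3656/673)

B = (-71/5, 44/5)
C = (4091/673, -3656/673)
G = (11, 4)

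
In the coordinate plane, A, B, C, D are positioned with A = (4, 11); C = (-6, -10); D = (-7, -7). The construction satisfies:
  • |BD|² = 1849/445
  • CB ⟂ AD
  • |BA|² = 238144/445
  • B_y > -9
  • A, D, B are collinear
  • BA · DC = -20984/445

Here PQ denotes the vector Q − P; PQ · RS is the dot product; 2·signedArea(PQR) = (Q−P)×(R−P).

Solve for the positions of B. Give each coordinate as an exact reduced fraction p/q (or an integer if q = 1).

B = (-3588/445, -3889/445)

1. B_x = -3588/445  [A, D, B are collinear ∩ CB ⟂ AD]
2. B_y = -3889/445  [A, D, B are collinear ∩ CB ⟂ AD]
   → B = (-3588/445, -3889/445)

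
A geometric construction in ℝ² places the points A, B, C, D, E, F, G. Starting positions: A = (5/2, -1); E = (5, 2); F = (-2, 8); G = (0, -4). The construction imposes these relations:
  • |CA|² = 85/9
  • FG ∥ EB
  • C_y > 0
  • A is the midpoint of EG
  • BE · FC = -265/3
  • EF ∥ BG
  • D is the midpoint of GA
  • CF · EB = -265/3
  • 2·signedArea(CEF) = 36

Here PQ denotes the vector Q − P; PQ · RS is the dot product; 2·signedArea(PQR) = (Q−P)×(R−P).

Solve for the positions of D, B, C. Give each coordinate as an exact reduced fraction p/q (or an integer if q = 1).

B = (7, -10)
C = (1/6, 1)
D = (5/4, -5/2)

1. D_x = 5/4  [D is the midpoint of GA]
2. D_y = -5/2  [D is the midpoint of GA]
   → D = (5/4, -5/2)
3. B_x = 7  [EF ∥ BG ∩ FG ∥ EB]
4. B_y = -10  [EF ∥ BG ∩ FG ∥ EB]
   → B = (7, -10)
5. C_x = 1/6  [2·signedArea(CEF) = 36 ∩ BE · FC = -265/3]
6. C_y = 1  [2·signedArea(CEF) = 36 ∩ BE · FC = -265/3]
   → C = (1/6, 1)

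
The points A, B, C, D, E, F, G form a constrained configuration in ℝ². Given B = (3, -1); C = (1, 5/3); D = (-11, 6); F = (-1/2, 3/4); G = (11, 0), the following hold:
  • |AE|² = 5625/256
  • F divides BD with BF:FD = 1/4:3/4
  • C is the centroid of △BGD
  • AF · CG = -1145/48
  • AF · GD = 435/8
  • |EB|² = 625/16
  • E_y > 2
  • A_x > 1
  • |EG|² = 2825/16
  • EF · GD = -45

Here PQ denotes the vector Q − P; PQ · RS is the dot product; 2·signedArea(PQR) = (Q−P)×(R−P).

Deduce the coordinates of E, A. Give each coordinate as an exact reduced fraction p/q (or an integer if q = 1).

A = (7/4, -1/16)
E = (-2, 11/4)

1. E_x = -2  [line 22·x + -6·y + 121/2 = 0 ∩ |EB|² = 625/16]
2. E_y = 11/4  [line 22·x + -6·y + 121/2 = 0 ∩ |EB|² = 625/16]
   → E = (-2, 11/4)
3. A_x = 7/4  [AF · CG = -1145/48 ∩ AF · GD = 435/8]
4. A_y = -1/16  [AF · CG = -1145/48 ∩ AF · GD = 435/8]
   → A = (7/4, -1/16)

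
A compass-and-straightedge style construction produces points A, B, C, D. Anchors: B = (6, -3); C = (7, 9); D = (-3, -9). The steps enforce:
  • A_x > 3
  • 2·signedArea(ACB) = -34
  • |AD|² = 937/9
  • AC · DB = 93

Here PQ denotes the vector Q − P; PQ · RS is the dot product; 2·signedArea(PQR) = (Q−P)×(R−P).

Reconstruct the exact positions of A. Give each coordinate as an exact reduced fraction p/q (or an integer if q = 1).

1. A_x = 10/3  [2·signedArea(ACB) = -34 ∩ AC · DB = 93]
2. A_y = -1  [2·signedArea(ACB) = -34 ∩ AC · DB = 93]
   → A = (10/3, -1)

A = (10/3, -1)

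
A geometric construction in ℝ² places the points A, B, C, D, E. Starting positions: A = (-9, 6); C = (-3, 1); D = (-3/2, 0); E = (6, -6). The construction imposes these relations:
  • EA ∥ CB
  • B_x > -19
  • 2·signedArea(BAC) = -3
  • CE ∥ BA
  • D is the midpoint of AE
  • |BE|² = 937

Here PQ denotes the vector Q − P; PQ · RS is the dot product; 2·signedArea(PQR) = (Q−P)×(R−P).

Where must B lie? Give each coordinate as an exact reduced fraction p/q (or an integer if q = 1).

B = (-18, 13)

1. B_x = -18  [CE ∥ BA ∩ EA ∥ CB]
2. B_y = 13  [CE ∥ BA ∩ EA ∥ CB]
   → B = (-18, 13)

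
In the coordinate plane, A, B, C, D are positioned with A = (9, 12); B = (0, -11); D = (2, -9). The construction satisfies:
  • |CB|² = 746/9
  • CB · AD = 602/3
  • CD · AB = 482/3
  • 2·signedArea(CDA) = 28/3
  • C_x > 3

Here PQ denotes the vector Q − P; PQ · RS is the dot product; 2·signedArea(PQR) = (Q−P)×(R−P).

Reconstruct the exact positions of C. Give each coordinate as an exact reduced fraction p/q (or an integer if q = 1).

1. C_x = 11/3  [CD · AB = 482/3 ∩ 2·signedArea(CDA) = 28/3]
2. C_y = -8/3  [CD · AB = 482/3 ∩ 2·signedArea(CDA) = 28/3]
   → C = (11/3, -8/3)

C = (11/3, -8/3)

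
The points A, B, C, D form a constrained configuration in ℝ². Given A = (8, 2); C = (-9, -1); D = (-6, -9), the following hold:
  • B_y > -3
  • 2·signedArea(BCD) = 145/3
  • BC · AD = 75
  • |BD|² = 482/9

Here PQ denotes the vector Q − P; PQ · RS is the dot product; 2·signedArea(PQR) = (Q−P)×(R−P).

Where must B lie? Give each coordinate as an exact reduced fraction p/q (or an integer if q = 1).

1. B_x = -7/3  [2·signedArea(BCD) = 145/3 ∩ BC · AD = 75]
2. B_y = -8/3  [2·signedArea(BCD) = 145/3 ∩ BC · AD = 75]
   → B = (-7/3, -8/3)

B = (-7/3, -8/3)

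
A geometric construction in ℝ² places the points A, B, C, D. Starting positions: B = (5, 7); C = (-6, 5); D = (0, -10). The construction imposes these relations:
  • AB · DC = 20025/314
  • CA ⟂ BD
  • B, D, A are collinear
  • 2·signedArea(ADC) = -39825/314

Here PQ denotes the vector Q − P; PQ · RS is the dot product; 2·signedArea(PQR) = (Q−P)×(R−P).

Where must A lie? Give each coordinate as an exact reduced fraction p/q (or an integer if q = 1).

1. A_x = 1125/314  [B, D, A are collinear ∩ CA ⟂ BD]
2. A_y = 685/314  [B, D, A are collinear ∩ CA ⟂ BD]
   → A = (1125/314, 685/314)

A = (1125/314, 685/314)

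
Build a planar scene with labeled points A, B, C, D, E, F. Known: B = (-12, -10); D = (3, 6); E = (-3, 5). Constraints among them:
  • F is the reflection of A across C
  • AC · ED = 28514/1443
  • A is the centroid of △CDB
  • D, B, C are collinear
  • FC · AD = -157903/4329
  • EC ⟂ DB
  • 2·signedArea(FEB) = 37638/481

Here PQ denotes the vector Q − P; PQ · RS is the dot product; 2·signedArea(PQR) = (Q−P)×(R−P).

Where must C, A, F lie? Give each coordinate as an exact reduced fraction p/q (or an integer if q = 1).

A = (-1492/481, -734/1443)
C = (-147/481, 1190/481)
F = (1198/481, 7874/1443)

1. C_x = -147/481  [D, B, C are collinear ∩ EC ⟂ DB]
2. C_y = 1190/481  [D, B, C are collinear ∩ EC ⟂ DB]
   → C = (-147/481, 1190/481)
3. A_x = -1492/481  [A is the centroid of △CDB]
4. A_y = -734/1443  [A is the centroid of △CDB]
   → A = (-1492/481, -734/1443)
5. F_x = 1198/481  [F is the reflection of A across C]
6. F_y = 7874/1443  [F is the reflection of A across C]
   → F = (1198/481, 7874/1443)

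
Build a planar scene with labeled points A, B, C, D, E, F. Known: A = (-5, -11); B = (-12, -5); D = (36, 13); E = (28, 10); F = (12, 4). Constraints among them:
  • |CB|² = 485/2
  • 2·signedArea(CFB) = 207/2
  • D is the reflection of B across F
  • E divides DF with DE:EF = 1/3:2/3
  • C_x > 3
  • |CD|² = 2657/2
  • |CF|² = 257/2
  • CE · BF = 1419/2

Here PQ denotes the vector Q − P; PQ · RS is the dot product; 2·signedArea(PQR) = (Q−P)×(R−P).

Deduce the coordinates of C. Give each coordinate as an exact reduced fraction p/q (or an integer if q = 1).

1. C_x = 7/2  [2·signedArea(CFB) = 207/2 ∩ CE · BF = 1419/2]
2. C_y = -7/2  [2·signedArea(CFB) = 207/2 ∩ CE · BF = 1419/2]
   → C = (7/2, -7/2)

C = (7/2, -7/2)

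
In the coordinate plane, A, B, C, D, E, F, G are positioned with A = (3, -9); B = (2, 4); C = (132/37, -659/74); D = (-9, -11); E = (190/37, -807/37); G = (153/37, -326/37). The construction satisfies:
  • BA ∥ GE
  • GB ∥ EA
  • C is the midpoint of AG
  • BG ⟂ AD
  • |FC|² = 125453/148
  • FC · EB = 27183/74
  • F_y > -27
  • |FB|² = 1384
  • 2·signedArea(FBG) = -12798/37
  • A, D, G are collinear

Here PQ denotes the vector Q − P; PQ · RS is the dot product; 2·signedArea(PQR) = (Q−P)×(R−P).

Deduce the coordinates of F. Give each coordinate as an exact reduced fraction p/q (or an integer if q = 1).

F = (-20, -26)

1. F_x = -20  [2·signedArea(FBG) = -12798/37 ∩ FC · EB = 27183/74]
2. F_y = -26  [2·signedArea(FBG) = -12798/37 ∩ FC · EB = 27183/74]
   → F = (-20, -26)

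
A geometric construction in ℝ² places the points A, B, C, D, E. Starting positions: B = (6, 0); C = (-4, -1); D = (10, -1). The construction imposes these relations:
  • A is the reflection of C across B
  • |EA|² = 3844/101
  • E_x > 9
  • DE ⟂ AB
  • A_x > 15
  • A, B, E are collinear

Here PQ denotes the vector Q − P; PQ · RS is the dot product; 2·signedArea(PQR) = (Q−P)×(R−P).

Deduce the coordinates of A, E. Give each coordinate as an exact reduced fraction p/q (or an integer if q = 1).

1. A_x = 16  [A is the reflection of C across B]
2. A_y = 1  [A is the reflection of C across B]
   → A = (16, 1)
3. E_x = 996/101  [A, B, E are collinear ∩ DE ⟂ AB]
4. E_y = 39/101  [A, B, E are collinear ∩ DE ⟂ AB]
   → E = (996/101, 39/101)

A = (16, 1)
E = (996/101, 39/101)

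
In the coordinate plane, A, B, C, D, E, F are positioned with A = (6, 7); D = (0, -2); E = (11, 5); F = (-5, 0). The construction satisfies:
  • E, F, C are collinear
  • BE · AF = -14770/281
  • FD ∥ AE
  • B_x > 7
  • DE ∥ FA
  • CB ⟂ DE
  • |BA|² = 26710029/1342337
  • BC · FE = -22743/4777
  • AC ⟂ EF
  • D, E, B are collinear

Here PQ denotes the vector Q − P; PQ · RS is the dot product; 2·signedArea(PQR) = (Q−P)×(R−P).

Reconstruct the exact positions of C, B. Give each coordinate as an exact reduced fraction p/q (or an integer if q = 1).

B = (36300/4777, 13546/4777)
C = (1971/281, 1055/281)

1. C_x = 1971/281  [E, F, C are collinear ∩ AC ⟂ EF]
2. C_y = 1055/281  [E, F, C are collinear ∩ AC ⟂ EF]
   → C = (1971/281, 1055/281)
3. B_x = 36300/4777  [D, E, B are collinear ∩ CB ⟂ DE]
4. B_y = 13546/4777  [D, E, B are collinear ∩ CB ⟂ DE]
   → B = (36300/4777, 13546/4777)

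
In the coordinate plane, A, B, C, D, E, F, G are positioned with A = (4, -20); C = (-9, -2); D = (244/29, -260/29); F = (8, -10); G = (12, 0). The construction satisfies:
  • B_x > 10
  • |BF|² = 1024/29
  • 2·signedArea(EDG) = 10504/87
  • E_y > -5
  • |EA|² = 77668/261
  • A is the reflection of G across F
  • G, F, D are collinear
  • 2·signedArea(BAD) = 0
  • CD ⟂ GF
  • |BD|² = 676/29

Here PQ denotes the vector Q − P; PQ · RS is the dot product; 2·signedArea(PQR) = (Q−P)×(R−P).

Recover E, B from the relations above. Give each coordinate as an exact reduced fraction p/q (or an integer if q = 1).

B = (296/29, -130/29)
E = (-278/87, -376/87)

1. E_x = -278/87  [line -260/29·x + 104/29·y + -1144/87 = 0 ∩ |EA|² = 77668/261]
2. E_y = -376/87  [line -260/29·x + 104/29·y + -1144/87 = 0 ∩ |EA|² = 77668/261]
   → E = (-278/87, -376/87)
3. B_x = 296/29  [line -320/29·x + 128/29·y + 3840/29 = 0 ∩ |BD|² = 676/29]
4. B_y = -130/29  [line -320/29·x + 128/29·y + 3840/29 = 0 ∩ |BD|² = 676/29]
   → B = (296/29, -130/29)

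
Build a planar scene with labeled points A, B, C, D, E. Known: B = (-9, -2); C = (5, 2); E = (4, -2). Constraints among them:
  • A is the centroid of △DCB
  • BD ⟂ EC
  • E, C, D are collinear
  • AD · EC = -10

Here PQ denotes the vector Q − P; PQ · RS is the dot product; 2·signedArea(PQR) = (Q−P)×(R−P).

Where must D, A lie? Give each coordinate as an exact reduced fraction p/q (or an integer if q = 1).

1. D_x = 55/17  [E, C, D are collinear ∩ BD ⟂ EC]
2. D_y = -86/17  [E, C, D are collinear ∩ BD ⟂ EC]
   → D = (55/17, -86/17)
3. A_x = -13/51  [A is the centroid of △DCB]
4. A_y = -86/51  [A is the centroid of △DCB]
   → A = (-13/51, -86/51)

A = (-13/51, -86/51)
D = (55/17, -86/17)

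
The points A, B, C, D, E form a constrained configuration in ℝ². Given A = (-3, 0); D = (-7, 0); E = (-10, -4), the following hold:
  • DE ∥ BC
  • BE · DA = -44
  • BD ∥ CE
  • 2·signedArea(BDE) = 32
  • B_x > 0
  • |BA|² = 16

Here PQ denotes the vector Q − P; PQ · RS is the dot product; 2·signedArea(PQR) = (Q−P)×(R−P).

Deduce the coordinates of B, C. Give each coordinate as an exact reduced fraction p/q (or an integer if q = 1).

B = (1, 0)
C = (-2, -4)

1. B_x = 1  [BE · DA = -44 ∩ 2·signedArea(BDE) = 32]
2. B_y = 0  [BE · DA = -44 ∩ 2·signedArea(BDE) = 32]
   → B = (1, 0)
3. C_x = -2  [BD ∥ CE ∩ DE ∥ BC]
4. C_y = -4  [BD ∥ CE ∩ DE ∥ BC]
   → C = (-2, -4)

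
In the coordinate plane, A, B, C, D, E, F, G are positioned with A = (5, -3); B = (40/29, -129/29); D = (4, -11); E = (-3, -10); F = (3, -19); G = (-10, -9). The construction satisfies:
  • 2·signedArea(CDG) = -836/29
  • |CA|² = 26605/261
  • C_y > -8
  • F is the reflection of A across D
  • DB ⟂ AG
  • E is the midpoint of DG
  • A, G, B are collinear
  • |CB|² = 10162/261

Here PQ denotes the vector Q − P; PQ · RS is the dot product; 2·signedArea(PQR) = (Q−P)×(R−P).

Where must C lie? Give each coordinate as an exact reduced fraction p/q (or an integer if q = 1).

1. C_x = -337/87  [line -2·x + -14·y + -3398/29 = 0 ∩ |CA|² = 26605/261]
2. C_y = -680/87  [line -2·x + -14·y + -3398/29 = 0 ∩ |CA|² = 26605/261]
   → C = (-337/87, -680/87)

C = (-337/87, -680/87)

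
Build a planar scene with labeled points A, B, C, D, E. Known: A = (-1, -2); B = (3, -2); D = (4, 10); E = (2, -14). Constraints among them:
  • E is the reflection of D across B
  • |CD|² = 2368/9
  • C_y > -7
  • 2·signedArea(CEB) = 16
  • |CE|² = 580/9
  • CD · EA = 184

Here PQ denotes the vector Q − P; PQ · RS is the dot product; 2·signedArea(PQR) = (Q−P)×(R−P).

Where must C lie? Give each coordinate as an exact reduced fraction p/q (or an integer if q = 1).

1. C_x = 4/3  [2·signedArea(CEB) = 16 ∩ CD · EA = 184]
2. C_y = -6  [2·signedArea(CEB) = 16 ∩ CD · EA = 184]
   → C = (4/3, -6)

C = (4/3, -6)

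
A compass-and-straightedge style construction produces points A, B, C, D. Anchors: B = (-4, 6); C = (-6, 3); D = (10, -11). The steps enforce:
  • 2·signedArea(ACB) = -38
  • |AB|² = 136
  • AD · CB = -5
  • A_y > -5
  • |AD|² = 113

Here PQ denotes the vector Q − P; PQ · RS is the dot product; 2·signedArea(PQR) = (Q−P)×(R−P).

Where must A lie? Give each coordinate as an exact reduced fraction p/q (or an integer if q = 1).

A = (2, -4)

1. A_x = 2  [2·signedArea(ACB) = -38 ∩ AD · CB = -5]
2. A_y = -4  [2·signedArea(ACB) = -38 ∩ AD · CB = -5]
   → A = (2, -4)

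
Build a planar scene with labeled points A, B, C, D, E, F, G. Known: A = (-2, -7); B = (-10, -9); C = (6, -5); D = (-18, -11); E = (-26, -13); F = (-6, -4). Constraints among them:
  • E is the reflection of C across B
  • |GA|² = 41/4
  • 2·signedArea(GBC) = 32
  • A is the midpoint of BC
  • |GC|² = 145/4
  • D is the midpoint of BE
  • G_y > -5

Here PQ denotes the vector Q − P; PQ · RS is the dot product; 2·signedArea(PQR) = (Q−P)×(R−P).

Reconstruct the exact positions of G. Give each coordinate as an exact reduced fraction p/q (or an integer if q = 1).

G = (0, -9/2)

1. G_x = 0  [line -4·x + 16·y + 72 = 0 ∩ |GA|² = 41/4]
2. G_y = -9/2  [line -4·x + 16·y + 72 = 0 ∩ |GA|² = 41/4]
   → G = (0, -9/2)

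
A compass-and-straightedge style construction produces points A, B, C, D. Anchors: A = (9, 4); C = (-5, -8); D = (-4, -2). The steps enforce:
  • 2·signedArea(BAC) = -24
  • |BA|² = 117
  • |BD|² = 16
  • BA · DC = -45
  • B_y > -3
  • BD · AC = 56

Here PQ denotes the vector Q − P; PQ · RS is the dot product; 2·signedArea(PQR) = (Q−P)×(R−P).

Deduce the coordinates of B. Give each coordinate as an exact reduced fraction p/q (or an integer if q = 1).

1. B_x = 0  [BD · AC = 56 ∩ 2·signedArea(BAC) = -24]
2. B_y = -2  [BD · AC = 56 ∩ 2·signedArea(BAC) = -24]
   → B = (0, -2)

B = (0, -2)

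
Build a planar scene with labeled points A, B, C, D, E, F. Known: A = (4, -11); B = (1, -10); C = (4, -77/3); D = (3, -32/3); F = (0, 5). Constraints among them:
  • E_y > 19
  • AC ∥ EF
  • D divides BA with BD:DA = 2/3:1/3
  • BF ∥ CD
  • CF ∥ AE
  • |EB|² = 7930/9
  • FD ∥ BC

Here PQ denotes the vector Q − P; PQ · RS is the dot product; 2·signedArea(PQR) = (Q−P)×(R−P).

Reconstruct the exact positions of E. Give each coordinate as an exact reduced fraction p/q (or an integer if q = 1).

E = (0, 59/3)

1. E_x = 0  [AC ∥ EF ∩ CF ∥ AE]
2. E_y = 59/3  [AC ∥ EF ∩ CF ∥ AE]
   → E = (0, 59/3)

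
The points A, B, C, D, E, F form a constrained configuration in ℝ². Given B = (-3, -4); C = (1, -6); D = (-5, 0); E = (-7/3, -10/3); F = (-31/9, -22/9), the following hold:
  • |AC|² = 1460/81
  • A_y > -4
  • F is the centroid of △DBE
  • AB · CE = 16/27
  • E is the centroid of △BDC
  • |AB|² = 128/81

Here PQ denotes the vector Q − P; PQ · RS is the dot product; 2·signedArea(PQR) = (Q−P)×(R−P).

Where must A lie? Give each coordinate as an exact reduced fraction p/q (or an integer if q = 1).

A = (-19/9, -28/9)

1. A_x = -19/9  [line 10/3·x + -8/3·y + -34/27 = 0 ∩ |AB|² = 128/81]
2. A_y = -28/9  [line 10/3·x + -8/3·y + -34/27 = 0 ∩ |AB|² = 128/81]
   → A = (-19/9, -28/9)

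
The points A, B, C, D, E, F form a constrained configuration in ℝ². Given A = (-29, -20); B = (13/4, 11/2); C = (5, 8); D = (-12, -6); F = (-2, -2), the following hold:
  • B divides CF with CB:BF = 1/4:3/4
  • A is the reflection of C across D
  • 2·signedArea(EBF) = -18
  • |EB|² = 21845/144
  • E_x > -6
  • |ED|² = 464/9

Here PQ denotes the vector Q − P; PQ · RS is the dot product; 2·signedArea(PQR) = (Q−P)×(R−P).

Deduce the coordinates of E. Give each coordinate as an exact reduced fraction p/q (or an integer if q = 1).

1. E_x = -16/3  [line 15/2·x + -21/4·y + 45/2 = 0 ∩ |ED|² = 464/9]
2. E_y = -10/3  [line 15/2·x + -21/4·y + 45/2 = 0 ∩ |ED|² = 464/9]
   → E = (-16/3, -10/3)

E = (-16/3, -10/3)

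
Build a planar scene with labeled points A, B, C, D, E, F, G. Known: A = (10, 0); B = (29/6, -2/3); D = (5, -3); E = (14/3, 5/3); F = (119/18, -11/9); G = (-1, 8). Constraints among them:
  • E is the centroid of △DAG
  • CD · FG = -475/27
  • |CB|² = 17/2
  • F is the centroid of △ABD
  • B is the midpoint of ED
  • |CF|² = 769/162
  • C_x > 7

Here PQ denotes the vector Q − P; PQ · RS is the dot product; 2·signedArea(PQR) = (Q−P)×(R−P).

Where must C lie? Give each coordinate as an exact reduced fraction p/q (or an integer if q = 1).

C = (22/3, 5/6)

1. C_x = 22/3  [line 137/18·x + -83/9·y + -2599/54 = 0 ∩ |CF|² = 769/162]
2. C_y = 5/6  [line 137/18·x + -83/9·y + -2599/54 = 0 ∩ |CF|² = 769/162]
   → C = (22/3, 5/6)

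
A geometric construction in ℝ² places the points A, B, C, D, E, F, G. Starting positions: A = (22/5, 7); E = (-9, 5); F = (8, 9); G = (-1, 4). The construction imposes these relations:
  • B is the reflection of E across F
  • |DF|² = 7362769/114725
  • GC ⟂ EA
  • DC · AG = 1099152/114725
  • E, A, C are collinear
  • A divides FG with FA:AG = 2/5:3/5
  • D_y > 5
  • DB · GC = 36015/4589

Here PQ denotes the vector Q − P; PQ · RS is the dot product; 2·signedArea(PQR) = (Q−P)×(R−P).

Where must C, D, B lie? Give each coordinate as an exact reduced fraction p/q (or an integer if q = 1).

1. C_x = -6059/4589  [E, A, C are collinear ∩ GC ⟂ EA]
2. C_y = 28205/4589  [E, A, C are collinear ∩ GC ⟂ EA]
   → C = (-6059/4589, 28205/4589)
3. D_x = 15906/22945  [line 27/5·x + 3·y + -2396562/114725 = 0 ∩ |DF|² = 7362769/114725]
4. D_y = 26228/4589  [line 27/5·x + 3·y + -2396562/114725 = 0 ∩ |DF|² = 7362769/114725]
   → D = (15906/22945, 26228/4589)
5. B_x = 25  [B is the reflection of E across F]
6. B_y = 13  [B is the reflection of E across F]
   → B = (25, 13)

B = (25, 13)
C = (-6059/4589, 28205/4589)
D = (15906/22945, 26228/4589)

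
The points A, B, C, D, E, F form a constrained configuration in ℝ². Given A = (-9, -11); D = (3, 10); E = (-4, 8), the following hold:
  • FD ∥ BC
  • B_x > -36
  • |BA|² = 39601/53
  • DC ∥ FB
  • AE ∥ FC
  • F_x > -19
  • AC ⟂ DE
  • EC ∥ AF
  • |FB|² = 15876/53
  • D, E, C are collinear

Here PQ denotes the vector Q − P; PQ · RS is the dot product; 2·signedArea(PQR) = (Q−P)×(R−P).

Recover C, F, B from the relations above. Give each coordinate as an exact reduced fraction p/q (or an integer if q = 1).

B = (-1870/53, -981/53)
C = (-723/53, 278/53)
F = (-988/53, -729/53)

1. C_x = -723/53  [D, E, C are collinear ∩ AC ⟂ DE]
2. C_y = 278/53  [D, E, C are collinear ∩ AC ⟂ DE]
   → C = (-723/53, 278/53)
3. F_x = -988/53  [AE ∥ FC ∩ EC ∥ AF]
4. F_y = -729/53  [AE ∥ FC ∩ EC ∥ AF]
   → F = (-988/53, -729/53)
5. B_x = -1870/53  [FD ∥ BC ∩ DC ∥ FB]
6. B_y = -981/53  [FD ∥ BC ∩ DC ∥ FB]
   → B = (-1870/53, -981/53)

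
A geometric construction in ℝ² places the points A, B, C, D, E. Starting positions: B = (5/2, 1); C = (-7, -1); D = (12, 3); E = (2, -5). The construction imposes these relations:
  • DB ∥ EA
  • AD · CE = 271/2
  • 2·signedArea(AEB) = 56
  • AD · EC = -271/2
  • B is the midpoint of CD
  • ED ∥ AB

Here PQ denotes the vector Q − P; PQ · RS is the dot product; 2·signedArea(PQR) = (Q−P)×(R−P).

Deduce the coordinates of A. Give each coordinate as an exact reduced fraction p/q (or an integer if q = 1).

A = (-15/2, -7)

1. A_x = -15/2  [ED ∥ AB ∩ DB ∥ EA]
2. A_y = -7  [ED ∥ AB ∩ DB ∥ EA]
   → A = (-15/2, -7)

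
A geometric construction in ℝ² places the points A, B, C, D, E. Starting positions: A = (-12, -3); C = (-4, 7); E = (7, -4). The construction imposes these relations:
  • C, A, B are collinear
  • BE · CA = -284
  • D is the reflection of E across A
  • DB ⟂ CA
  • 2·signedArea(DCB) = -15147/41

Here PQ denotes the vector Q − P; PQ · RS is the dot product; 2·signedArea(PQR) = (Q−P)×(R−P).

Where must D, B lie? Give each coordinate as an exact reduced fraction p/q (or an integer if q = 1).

1. D_x = -31  [D is the reflection of E across A]
2. D_y = -2  [D is the reflection of E across A]
   → D = (-31, -2)
3. B_x = -776/41  [C, A, B are collinear ∩ DB ⟂ CA]
4. B_y = -478/41  [C, A, B are collinear ∩ DB ⟂ CA]
   → B = (-776/41, -478/41)

B = (-776/41, -478/41)
D = (-31, -2)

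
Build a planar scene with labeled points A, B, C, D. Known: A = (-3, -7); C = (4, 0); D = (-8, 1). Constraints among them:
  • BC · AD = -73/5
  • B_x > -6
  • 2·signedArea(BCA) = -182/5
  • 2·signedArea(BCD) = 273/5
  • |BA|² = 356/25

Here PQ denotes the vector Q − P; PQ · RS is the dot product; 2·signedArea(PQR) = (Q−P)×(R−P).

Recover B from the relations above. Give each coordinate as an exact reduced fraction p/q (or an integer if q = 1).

B = (-5, -19/5)

1. B_x = -5  [BC · AD = -73/5 ∩ 2·signedArea(BCD) = 273/5]
2. B_y = -19/5  [BC · AD = -73/5 ∩ 2·signedArea(BCD) = 273/5]
   → B = (-5, -19/5)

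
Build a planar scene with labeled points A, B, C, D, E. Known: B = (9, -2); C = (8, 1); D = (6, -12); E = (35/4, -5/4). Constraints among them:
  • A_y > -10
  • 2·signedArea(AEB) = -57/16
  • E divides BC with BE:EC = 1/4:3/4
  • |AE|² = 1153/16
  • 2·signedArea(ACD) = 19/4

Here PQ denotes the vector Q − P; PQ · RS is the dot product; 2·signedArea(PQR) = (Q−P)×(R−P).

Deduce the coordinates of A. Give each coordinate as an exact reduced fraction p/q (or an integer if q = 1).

A = (27/4, -19/2)

1. A_x = 27/4  [2·signedArea(ACD) = 19/4 ∩ 2·signedArea(AEB) = -57/16]
2. A_y = -19/2  [2·signedArea(ACD) = 19/4 ∩ 2·signedArea(AEB) = -57/16]
   → A = (27/4, -19/2)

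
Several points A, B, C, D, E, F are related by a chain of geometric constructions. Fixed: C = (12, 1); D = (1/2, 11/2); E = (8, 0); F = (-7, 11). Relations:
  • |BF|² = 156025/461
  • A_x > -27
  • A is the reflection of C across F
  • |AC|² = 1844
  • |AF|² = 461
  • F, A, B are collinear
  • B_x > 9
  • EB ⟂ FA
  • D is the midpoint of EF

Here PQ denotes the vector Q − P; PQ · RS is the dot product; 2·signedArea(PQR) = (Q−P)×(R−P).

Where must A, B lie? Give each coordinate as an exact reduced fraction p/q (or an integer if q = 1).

1. A_x = -26  [A is the reflection of C across F]
2. A_y = 21  [A is the reflection of C across F]
   → A = (-26, 21)
3. B_x = 4278/461  [F, A, B are collinear ∩ EB ⟂ FA]
4. B_y = 1121/461  [F, A, B are collinear ∩ EB ⟂ FA]
   → B = (4278/461, 1121/461)

A = (-26, 21)
B = (4278/461, 1121/461)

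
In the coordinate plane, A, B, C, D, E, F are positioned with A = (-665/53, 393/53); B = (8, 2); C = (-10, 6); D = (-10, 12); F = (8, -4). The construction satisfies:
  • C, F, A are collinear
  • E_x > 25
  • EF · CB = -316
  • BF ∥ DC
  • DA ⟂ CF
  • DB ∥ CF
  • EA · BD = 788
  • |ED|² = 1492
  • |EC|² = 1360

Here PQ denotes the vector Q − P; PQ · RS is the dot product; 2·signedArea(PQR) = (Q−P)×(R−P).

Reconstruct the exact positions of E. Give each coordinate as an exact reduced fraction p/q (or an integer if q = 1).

E = (26, -2)

1. E_x = 26  [EF · CB = -316 ∩ EA · BD = 788]
2. E_y = -2  [EF · CB = -316 ∩ EA · BD = 788]
   → E = (26, -2)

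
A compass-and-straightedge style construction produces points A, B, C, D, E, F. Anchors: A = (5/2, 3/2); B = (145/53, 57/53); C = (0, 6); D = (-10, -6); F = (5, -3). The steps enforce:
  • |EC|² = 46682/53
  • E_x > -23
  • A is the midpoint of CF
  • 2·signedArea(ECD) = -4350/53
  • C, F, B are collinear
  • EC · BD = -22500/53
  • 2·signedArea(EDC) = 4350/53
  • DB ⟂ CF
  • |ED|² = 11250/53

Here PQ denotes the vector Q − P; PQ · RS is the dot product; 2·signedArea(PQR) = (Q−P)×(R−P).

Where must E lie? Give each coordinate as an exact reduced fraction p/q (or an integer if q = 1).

1. E_x = -1205/53  [2·signedArea(EDC) = 4350/53 ∩ EC · BD = -22500/53]
2. E_y = -693/53  [2·signedArea(EDC) = 4350/53 ∩ EC · BD = -22500/53]
   → E = (-1205/53, -693/53)

E = (-1205/53, -693/53)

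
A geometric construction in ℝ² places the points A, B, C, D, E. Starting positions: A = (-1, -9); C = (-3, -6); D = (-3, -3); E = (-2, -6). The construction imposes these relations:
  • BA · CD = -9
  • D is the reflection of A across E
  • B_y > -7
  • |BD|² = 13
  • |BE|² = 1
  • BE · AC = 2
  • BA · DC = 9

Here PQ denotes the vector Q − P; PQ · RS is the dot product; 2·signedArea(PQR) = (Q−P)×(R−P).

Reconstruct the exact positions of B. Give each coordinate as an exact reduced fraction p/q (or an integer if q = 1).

1. B_x = -1  [BE · AC = 2 ∩ BA · DC = 9]
2. B_y = -6  [BE · AC = 2 ∩ BA · DC = 9]
   → B = (-1, -6)

B = (-1, -6)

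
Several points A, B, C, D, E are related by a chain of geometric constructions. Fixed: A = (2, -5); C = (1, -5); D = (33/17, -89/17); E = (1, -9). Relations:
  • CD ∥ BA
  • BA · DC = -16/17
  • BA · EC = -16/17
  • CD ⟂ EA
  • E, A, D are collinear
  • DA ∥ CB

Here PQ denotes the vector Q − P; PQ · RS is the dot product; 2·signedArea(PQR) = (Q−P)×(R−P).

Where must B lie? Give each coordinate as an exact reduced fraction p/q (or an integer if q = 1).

1. B_x = 18/17  [CD ∥ BA ∩ DA ∥ CB]
2. B_y = -81/17  [CD ∥ BA ∩ DA ∥ CB]
   → B = (18/17, -81/17)

B = (18/17, -81/17)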